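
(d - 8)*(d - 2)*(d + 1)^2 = d^4 - 8*d^3 - 3*d^2 + 22*d + 16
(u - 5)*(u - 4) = u^2 - 9*u + 20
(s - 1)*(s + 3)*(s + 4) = s^3 + 6*s^2 + 5*s - 12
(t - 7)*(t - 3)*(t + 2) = t^3 - 8*t^2 + t + 42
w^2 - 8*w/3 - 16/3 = (w - 4)*(w + 4/3)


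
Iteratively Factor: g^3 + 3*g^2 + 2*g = (g + 2)*(g^2 + g) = g*(g + 2)*(g + 1)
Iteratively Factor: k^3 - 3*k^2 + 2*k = (k - 2)*(k^2 - k) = k*(k - 2)*(k - 1)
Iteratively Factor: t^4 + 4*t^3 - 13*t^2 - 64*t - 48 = (t - 4)*(t^3 + 8*t^2 + 19*t + 12) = (t - 4)*(t + 4)*(t^2 + 4*t + 3) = (t - 4)*(t + 1)*(t + 4)*(t + 3)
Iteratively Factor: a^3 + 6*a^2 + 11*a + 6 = (a + 2)*(a^2 + 4*a + 3) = (a + 2)*(a + 3)*(a + 1)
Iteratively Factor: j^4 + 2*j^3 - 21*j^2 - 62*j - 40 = (j + 1)*(j^3 + j^2 - 22*j - 40) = (j + 1)*(j + 4)*(j^2 - 3*j - 10) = (j - 5)*(j + 1)*(j + 4)*(j + 2)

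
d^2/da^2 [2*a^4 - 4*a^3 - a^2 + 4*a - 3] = 24*a^2 - 24*a - 2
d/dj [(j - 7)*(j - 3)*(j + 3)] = 3*j^2 - 14*j - 9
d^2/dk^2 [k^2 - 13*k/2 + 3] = 2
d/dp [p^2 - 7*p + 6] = 2*p - 7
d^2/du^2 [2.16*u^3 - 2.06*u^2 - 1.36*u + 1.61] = 12.96*u - 4.12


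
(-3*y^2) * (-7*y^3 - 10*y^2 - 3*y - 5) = 21*y^5 + 30*y^4 + 9*y^3 + 15*y^2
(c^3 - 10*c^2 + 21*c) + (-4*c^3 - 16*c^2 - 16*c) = -3*c^3 - 26*c^2 + 5*c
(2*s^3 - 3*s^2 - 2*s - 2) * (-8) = -16*s^3 + 24*s^2 + 16*s + 16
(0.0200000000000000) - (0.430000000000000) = -0.410000000000000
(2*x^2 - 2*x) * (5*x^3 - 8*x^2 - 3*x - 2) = 10*x^5 - 26*x^4 + 10*x^3 + 2*x^2 + 4*x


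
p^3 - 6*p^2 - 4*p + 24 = (p - 6)*(p - 2)*(p + 2)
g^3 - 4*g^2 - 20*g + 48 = (g - 6)*(g - 2)*(g + 4)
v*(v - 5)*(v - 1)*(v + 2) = v^4 - 4*v^3 - 7*v^2 + 10*v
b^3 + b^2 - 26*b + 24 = (b - 4)*(b - 1)*(b + 6)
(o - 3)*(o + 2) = o^2 - o - 6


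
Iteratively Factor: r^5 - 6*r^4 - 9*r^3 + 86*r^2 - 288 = (r + 3)*(r^4 - 9*r^3 + 18*r^2 + 32*r - 96) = (r - 3)*(r + 3)*(r^3 - 6*r^2 + 32) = (r - 4)*(r - 3)*(r + 3)*(r^2 - 2*r - 8) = (r - 4)^2*(r - 3)*(r + 3)*(r + 2)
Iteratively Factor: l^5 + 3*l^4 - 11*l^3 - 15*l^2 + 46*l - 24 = (l + 4)*(l^4 - l^3 - 7*l^2 + 13*l - 6) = (l - 1)*(l + 4)*(l^3 - 7*l + 6) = (l - 2)*(l - 1)*(l + 4)*(l^2 + 2*l - 3) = (l - 2)*(l - 1)*(l + 3)*(l + 4)*(l - 1)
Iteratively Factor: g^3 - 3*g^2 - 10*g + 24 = (g + 3)*(g^2 - 6*g + 8) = (g - 2)*(g + 3)*(g - 4)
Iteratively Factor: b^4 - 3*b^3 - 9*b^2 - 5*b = (b + 1)*(b^3 - 4*b^2 - 5*b) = (b - 5)*(b + 1)*(b^2 + b) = b*(b - 5)*(b + 1)*(b + 1)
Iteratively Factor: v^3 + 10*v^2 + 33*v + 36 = (v + 3)*(v^2 + 7*v + 12) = (v + 3)^2*(v + 4)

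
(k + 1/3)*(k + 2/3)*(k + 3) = k^3 + 4*k^2 + 29*k/9 + 2/3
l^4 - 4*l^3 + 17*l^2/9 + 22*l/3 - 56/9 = (l - 7/3)*(l - 2)*(l - 1)*(l + 4/3)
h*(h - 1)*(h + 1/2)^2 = h^4 - 3*h^2/4 - h/4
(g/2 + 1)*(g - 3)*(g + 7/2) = g^3/2 + 5*g^2/4 - 19*g/4 - 21/2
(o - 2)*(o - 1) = o^2 - 3*o + 2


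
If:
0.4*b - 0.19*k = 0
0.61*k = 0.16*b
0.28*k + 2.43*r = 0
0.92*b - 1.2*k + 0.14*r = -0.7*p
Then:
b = 0.00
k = 0.00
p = 0.00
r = 0.00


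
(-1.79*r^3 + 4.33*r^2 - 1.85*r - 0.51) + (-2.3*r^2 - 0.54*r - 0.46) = -1.79*r^3 + 2.03*r^2 - 2.39*r - 0.97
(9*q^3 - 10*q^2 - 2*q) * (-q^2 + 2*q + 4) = -9*q^5 + 28*q^4 + 18*q^3 - 44*q^2 - 8*q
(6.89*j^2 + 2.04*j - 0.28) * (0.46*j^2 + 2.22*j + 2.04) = 3.1694*j^4 + 16.2342*j^3 + 18.4556*j^2 + 3.54*j - 0.5712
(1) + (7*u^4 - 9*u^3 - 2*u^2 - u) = 7*u^4 - 9*u^3 - 2*u^2 - u + 1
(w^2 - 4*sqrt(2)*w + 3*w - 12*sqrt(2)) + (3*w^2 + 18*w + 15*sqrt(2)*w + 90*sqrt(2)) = 4*w^2 + 11*sqrt(2)*w + 21*w + 78*sqrt(2)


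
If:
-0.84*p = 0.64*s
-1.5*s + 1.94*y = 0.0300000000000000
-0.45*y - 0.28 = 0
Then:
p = 0.63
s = -0.82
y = -0.62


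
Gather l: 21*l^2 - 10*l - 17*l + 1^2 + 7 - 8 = 21*l^2 - 27*l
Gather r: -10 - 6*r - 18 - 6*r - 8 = -12*r - 36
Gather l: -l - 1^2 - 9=-l - 10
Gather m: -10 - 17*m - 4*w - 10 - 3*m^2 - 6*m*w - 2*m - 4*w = -3*m^2 + m*(-6*w - 19) - 8*w - 20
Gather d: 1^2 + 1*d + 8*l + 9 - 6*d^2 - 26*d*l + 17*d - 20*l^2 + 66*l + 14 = -6*d^2 + d*(18 - 26*l) - 20*l^2 + 74*l + 24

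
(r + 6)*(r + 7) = r^2 + 13*r + 42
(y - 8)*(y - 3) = y^2 - 11*y + 24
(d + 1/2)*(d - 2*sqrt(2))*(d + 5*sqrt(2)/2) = d^3 + d^2/2 + sqrt(2)*d^2/2 - 10*d + sqrt(2)*d/4 - 5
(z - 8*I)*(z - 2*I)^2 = z^3 - 12*I*z^2 - 36*z + 32*I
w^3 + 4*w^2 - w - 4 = (w - 1)*(w + 1)*(w + 4)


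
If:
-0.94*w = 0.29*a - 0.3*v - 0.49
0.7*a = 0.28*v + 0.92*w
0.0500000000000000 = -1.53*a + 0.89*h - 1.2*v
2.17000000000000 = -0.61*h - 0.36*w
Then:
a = -0.63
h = -3.62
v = -1.92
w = 0.10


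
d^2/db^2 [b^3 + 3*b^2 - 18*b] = 6*b + 6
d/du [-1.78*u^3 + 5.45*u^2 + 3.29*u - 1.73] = -5.34*u^2 + 10.9*u + 3.29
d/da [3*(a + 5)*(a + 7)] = 6*a + 36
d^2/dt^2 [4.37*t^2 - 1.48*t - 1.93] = 8.74000000000000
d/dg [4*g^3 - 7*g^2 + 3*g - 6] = 12*g^2 - 14*g + 3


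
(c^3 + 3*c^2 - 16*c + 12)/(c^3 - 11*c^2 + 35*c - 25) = (c^2 + 4*c - 12)/(c^2 - 10*c + 25)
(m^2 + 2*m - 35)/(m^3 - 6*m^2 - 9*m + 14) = (m^2 + 2*m - 35)/(m^3 - 6*m^2 - 9*m + 14)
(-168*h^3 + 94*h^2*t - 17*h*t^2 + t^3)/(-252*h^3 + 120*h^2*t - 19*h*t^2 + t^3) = (-4*h + t)/(-6*h + t)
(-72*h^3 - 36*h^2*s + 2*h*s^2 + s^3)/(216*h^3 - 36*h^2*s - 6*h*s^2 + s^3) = (2*h + s)/(-6*h + s)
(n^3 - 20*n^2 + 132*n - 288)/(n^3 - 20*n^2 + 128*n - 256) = (n^2 - 12*n + 36)/(n^2 - 12*n + 32)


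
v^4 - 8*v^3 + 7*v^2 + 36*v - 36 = (v - 6)*(v - 3)*(v - 1)*(v + 2)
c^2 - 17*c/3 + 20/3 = (c - 4)*(c - 5/3)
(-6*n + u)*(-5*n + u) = 30*n^2 - 11*n*u + u^2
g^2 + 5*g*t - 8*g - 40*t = (g - 8)*(g + 5*t)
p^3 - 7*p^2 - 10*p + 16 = (p - 8)*(p - 1)*(p + 2)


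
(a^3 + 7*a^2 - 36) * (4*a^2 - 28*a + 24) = 4*a^5 - 172*a^3 + 24*a^2 + 1008*a - 864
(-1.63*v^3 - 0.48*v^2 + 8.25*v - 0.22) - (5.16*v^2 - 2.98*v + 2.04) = -1.63*v^3 - 5.64*v^2 + 11.23*v - 2.26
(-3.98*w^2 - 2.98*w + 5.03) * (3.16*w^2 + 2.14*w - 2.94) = -12.5768*w^4 - 17.934*w^3 + 21.2188*w^2 + 19.5254*w - 14.7882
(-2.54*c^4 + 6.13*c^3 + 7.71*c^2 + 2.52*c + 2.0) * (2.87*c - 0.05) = -7.2898*c^5 + 17.7201*c^4 + 21.8212*c^3 + 6.8469*c^2 + 5.614*c - 0.1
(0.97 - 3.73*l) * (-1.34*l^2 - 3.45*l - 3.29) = 4.9982*l^3 + 11.5687*l^2 + 8.9252*l - 3.1913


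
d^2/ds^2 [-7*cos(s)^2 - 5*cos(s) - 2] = 5*cos(s) + 14*cos(2*s)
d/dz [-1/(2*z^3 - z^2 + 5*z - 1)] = (6*z^2 - 2*z + 5)/(2*z^3 - z^2 + 5*z - 1)^2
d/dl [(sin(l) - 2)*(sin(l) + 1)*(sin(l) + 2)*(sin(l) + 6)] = (4*sin(l)^3 + 21*sin(l)^2 + 4*sin(l) - 28)*cos(l)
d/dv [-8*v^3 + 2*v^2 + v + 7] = -24*v^2 + 4*v + 1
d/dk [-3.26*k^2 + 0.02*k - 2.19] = 0.02 - 6.52*k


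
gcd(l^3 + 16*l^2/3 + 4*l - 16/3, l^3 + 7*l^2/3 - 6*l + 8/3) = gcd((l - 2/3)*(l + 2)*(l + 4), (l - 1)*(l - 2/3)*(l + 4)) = l^2 + 10*l/3 - 8/3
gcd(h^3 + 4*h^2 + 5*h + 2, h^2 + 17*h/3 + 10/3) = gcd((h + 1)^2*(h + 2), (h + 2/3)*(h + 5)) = 1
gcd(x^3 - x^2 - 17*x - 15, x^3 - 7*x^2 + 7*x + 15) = x^2 - 4*x - 5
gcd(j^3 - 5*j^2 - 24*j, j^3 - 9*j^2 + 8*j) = j^2 - 8*j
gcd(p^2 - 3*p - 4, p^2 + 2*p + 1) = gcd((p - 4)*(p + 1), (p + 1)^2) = p + 1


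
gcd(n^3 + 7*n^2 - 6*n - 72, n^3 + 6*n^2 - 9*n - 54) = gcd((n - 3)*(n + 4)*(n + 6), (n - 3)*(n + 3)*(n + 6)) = n^2 + 3*n - 18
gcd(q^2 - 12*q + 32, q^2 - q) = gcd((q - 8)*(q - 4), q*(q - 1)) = 1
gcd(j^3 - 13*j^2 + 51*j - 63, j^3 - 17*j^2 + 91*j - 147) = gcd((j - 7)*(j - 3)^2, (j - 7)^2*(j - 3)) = j^2 - 10*j + 21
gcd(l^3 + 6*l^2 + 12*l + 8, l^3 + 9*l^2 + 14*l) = l + 2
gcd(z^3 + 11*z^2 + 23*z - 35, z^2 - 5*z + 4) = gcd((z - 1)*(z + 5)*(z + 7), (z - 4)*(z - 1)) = z - 1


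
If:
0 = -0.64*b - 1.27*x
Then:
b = -1.984375*x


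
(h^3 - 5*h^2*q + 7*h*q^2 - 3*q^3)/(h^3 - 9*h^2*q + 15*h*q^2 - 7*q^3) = (-h + 3*q)/(-h + 7*q)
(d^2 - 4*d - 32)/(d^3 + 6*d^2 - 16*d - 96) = (d - 8)/(d^2 + 2*d - 24)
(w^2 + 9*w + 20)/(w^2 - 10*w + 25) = (w^2 + 9*w + 20)/(w^2 - 10*w + 25)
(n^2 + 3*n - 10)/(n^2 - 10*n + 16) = (n + 5)/(n - 8)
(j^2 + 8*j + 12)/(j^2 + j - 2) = (j + 6)/(j - 1)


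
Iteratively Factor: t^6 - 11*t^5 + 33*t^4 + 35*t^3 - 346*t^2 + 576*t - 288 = (t - 2)*(t^5 - 9*t^4 + 15*t^3 + 65*t^2 - 216*t + 144) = (t - 2)*(t + 3)*(t^4 - 12*t^3 + 51*t^2 - 88*t + 48) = (t - 2)*(t - 1)*(t + 3)*(t^3 - 11*t^2 + 40*t - 48) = (t - 4)*(t - 2)*(t - 1)*(t + 3)*(t^2 - 7*t + 12) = (t - 4)^2*(t - 2)*(t - 1)*(t + 3)*(t - 3)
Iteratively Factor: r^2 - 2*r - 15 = (r + 3)*(r - 5)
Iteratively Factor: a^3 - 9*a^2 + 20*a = (a - 5)*(a^2 - 4*a) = a*(a - 5)*(a - 4)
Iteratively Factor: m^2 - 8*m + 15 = (m - 3)*(m - 5)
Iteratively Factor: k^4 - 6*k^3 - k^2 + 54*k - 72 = (k - 4)*(k^3 - 2*k^2 - 9*k + 18) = (k - 4)*(k - 2)*(k^2 - 9) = (k - 4)*(k - 3)*(k - 2)*(k + 3)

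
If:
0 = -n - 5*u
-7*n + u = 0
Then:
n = 0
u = 0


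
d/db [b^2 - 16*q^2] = 2*b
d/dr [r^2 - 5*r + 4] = 2*r - 5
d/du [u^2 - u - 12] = 2*u - 1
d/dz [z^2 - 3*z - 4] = 2*z - 3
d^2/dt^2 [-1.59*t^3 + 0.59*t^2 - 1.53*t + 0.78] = 1.18 - 9.54*t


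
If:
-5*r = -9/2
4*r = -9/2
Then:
No Solution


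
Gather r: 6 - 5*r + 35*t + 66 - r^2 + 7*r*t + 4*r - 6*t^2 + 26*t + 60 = -r^2 + r*(7*t - 1) - 6*t^2 + 61*t + 132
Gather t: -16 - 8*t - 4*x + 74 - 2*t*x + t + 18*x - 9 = t*(-2*x - 7) + 14*x + 49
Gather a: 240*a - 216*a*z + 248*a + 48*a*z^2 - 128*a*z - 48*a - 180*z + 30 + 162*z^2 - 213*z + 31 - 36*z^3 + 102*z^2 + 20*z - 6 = a*(48*z^2 - 344*z + 440) - 36*z^3 + 264*z^2 - 373*z + 55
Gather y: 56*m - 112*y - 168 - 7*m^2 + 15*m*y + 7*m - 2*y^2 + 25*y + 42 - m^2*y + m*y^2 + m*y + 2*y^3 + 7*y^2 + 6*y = -7*m^2 + 63*m + 2*y^3 + y^2*(m + 5) + y*(-m^2 + 16*m - 81) - 126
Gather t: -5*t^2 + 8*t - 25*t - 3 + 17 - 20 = -5*t^2 - 17*t - 6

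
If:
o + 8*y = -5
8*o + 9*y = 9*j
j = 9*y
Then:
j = -45/17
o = -45/17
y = -5/17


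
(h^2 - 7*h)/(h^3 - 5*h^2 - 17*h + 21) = h/(h^2 + 2*h - 3)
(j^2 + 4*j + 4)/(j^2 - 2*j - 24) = (j^2 + 4*j + 4)/(j^2 - 2*j - 24)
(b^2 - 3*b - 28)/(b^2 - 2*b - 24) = (b - 7)/(b - 6)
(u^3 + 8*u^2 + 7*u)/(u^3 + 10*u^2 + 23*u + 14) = u/(u + 2)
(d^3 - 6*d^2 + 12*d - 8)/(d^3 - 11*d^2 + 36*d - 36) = (d^2 - 4*d + 4)/(d^2 - 9*d + 18)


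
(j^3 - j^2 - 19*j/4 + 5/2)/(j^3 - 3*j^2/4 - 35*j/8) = 2*(2*j^2 + 3*j - 2)/(j*(4*j + 7))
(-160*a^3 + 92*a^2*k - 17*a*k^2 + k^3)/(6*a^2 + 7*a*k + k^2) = (-160*a^3 + 92*a^2*k - 17*a*k^2 + k^3)/(6*a^2 + 7*a*k + k^2)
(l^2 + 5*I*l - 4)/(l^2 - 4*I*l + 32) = (l + I)/(l - 8*I)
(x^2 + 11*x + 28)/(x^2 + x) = (x^2 + 11*x + 28)/(x*(x + 1))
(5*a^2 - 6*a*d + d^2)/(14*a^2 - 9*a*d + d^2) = (5*a^2 - 6*a*d + d^2)/(14*a^2 - 9*a*d + d^2)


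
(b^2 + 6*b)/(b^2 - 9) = b*(b + 6)/(b^2 - 9)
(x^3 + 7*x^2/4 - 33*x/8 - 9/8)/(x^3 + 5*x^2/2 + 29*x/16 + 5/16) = 2*(2*x^2 + 3*x - 9)/(4*x^2 + 9*x + 5)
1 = 1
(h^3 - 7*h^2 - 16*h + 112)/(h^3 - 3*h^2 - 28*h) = (h - 4)/h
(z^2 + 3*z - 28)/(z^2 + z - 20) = (z + 7)/(z + 5)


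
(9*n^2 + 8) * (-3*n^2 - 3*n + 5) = -27*n^4 - 27*n^3 + 21*n^2 - 24*n + 40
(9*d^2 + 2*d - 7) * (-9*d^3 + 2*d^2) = -81*d^5 + 67*d^3 - 14*d^2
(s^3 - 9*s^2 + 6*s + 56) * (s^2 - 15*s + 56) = s^5 - 24*s^4 + 197*s^3 - 538*s^2 - 504*s + 3136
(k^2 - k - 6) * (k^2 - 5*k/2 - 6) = k^4 - 7*k^3/2 - 19*k^2/2 + 21*k + 36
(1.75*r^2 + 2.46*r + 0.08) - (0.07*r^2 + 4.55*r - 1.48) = 1.68*r^2 - 2.09*r + 1.56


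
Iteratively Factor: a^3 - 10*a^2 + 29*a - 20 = (a - 5)*(a^2 - 5*a + 4) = (a - 5)*(a - 1)*(a - 4)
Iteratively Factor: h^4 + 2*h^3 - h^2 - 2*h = (h + 2)*(h^3 - h) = h*(h + 2)*(h^2 - 1) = h*(h - 1)*(h + 2)*(h + 1)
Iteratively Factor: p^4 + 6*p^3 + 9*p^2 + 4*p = (p)*(p^3 + 6*p^2 + 9*p + 4) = p*(p + 1)*(p^2 + 5*p + 4) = p*(p + 1)*(p + 4)*(p + 1)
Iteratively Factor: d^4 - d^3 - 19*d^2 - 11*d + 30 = (d - 5)*(d^3 + 4*d^2 + d - 6) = (d - 5)*(d + 2)*(d^2 + 2*d - 3) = (d - 5)*(d - 1)*(d + 2)*(d + 3)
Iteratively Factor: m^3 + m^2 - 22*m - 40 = (m + 2)*(m^2 - m - 20) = (m - 5)*(m + 2)*(m + 4)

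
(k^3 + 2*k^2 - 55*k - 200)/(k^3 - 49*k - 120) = (k + 5)/(k + 3)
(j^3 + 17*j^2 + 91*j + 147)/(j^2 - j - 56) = (j^2 + 10*j + 21)/(j - 8)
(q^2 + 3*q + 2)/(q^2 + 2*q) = (q + 1)/q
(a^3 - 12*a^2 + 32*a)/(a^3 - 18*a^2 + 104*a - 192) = a/(a - 6)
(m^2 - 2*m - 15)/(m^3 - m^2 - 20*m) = (m + 3)/(m*(m + 4))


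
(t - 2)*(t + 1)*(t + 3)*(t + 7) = t^4 + 9*t^3 + 9*t^2 - 41*t - 42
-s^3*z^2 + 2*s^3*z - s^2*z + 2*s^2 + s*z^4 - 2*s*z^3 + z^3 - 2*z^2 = (-s + z)*(s + z)*(z - 2)*(s*z + 1)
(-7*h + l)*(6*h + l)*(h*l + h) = -42*h^3*l - 42*h^3 - h^2*l^2 - h^2*l + h*l^3 + h*l^2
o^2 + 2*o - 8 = (o - 2)*(o + 4)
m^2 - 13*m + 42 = (m - 7)*(m - 6)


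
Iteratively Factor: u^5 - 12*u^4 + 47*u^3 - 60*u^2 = (u - 5)*(u^4 - 7*u^3 + 12*u^2) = (u - 5)*(u - 4)*(u^3 - 3*u^2) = (u - 5)*(u - 4)*(u - 3)*(u^2) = u*(u - 5)*(u - 4)*(u - 3)*(u)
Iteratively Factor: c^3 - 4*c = (c)*(c^2 - 4) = c*(c + 2)*(c - 2)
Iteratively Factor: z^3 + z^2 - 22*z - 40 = (z - 5)*(z^2 + 6*z + 8) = (z - 5)*(z + 2)*(z + 4)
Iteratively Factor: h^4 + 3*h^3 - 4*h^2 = (h - 1)*(h^3 + 4*h^2) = h*(h - 1)*(h^2 + 4*h) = h*(h - 1)*(h + 4)*(h)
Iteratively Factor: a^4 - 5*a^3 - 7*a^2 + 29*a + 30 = (a + 1)*(a^3 - 6*a^2 - a + 30) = (a - 3)*(a + 1)*(a^2 - 3*a - 10) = (a - 3)*(a + 1)*(a + 2)*(a - 5)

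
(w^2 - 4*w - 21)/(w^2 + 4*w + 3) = (w - 7)/(w + 1)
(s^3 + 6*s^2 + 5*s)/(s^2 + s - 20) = s*(s + 1)/(s - 4)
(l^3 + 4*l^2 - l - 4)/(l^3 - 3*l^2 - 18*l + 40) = (l^2 - 1)/(l^2 - 7*l + 10)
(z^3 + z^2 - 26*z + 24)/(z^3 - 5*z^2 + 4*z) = (z + 6)/z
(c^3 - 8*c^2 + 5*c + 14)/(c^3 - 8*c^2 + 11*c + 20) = (c^2 - 9*c + 14)/(c^2 - 9*c + 20)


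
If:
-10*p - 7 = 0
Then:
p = -7/10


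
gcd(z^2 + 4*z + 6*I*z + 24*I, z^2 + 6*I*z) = z + 6*I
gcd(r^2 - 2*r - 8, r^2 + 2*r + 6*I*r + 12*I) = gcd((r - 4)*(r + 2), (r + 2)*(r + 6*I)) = r + 2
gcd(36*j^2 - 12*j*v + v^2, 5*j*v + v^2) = 1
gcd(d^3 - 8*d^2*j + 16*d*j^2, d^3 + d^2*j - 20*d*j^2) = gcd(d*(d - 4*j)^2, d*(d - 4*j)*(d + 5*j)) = d^2 - 4*d*j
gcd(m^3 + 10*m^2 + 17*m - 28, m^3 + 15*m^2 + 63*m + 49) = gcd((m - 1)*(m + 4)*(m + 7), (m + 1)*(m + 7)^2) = m + 7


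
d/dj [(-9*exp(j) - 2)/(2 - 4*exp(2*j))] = (-18*exp(2*j) - 8*exp(j) - 9)*exp(j)/(2*(4*exp(4*j) - 4*exp(2*j) + 1))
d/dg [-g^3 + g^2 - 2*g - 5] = -3*g^2 + 2*g - 2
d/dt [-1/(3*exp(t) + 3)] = 1/(12*cosh(t/2)^2)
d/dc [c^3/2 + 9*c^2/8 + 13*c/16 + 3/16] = 3*c^2/2 + 9*c/4 + 13/16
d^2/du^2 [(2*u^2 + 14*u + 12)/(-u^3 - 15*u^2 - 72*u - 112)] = 4*(-u^4 - 13*u^3 - 15*u^2 + 401*u + 1430)/(u^7 + 37*u^6 + 579*u^5 + 4967*u^4 + 25232*u^3 + 75936*u^2 + 125440*u + 87808)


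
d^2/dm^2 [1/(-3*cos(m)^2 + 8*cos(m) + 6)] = 2*(-18*sin(m)^4 + 77*sin(m)^2 - 21*cos(m) + 9*cos(3*m) + 23)/(3*sin(m)^2 + 8*cos(m) + 3)^3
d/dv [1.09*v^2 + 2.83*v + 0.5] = 2.18*v + 2.83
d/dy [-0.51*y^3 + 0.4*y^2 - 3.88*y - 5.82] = -1.53*y^2 + 0.8*y - 3.88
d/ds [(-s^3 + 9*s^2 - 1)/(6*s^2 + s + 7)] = (3*s*(6 - s)*(6*s^2 + s + 7) + (12*s + 1)*(s^3 - 9*s^2 + 1))/(6*s^2 + s + 7)^2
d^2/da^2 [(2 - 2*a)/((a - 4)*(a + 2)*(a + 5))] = 12*(-a^5 - a^4 - a^3 - 89*a^2 - 134*a + 388)/(a^9 + 9*a^8 - 27*a^7 - 417*a^6 - 234*a^5 + 6156*a^4 + 11928*a^3 - 24480*a^2 - 86400*a - 64000)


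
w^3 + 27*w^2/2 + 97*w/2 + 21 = (w + 1/2)*(w + 6)*(w + 7)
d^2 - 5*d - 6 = (d - 6)*(d + 1)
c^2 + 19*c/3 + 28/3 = (c + 7/3)*(c + 4)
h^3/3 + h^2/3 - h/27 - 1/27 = (h/3 + 1/3)*(h - 1/3)*(h + 1/3)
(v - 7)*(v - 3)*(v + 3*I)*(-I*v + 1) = -I*v^4 + 4*v^3 + 10*I*v^3 - 40*v^2 - 18*I*v^2 + 84*v - 30*I*v + 63*I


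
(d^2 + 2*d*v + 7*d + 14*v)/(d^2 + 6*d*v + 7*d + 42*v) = (d + 2*v)/(d + 6*v)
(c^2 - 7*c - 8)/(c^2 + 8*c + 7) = (c - 8)/(c + 7)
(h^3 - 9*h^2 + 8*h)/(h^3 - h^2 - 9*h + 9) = h*(h - 8)/(h^2 - 9)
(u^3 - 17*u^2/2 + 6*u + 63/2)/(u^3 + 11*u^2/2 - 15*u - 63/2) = (u - 7)/(u + 7)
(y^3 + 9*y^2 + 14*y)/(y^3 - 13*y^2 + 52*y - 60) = y*(y^2 + 9*y + 14)/(y^3 - 13*y^2 + 52*y - 60)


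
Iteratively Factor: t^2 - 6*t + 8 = (t - 2)*(t - 4)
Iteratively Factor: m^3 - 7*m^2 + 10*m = (m - 2)*(m^2 - 5*m) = (m - 5)*(m - 2)*(m)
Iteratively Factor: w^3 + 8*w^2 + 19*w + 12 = (w + 4)*(w^2 + 4*w + 3) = (w + 3)*(w + 4)*(w + 1)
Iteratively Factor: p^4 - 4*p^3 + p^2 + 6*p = (p + 1)*(p^3 - 5*p^2 + 6*p) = (p - 3)*(p + 1)*(p^2 - 2*p) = p*(p - 3)*(p + 1)*(p - 2)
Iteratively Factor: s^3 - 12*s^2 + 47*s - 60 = (s - 3)*(s^2 - 9*s + 20) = (s - 4)*(s - 3)*(s - 5)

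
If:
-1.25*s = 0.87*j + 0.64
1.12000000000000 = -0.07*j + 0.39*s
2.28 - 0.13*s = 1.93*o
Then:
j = -3.87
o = 1.03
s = 2.18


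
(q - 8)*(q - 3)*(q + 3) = q^3 - 8*q^2 - 9*q + 72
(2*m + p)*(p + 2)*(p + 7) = 2*m*p^2 + 18*m*p + 28*m + p^3 + 9*p^2 + 14*p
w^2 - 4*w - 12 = (w - 6)*(w + 2)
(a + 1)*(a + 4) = a^2 + 5*a + 4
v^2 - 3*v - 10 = (v - 5)*(v + 2)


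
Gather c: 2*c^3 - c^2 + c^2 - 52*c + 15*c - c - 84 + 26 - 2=2*c^3 - 38*c - 60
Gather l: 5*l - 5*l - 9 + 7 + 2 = 0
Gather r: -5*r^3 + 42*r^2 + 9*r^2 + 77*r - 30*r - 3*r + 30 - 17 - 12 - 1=-5*r^3 + 51*r^2 + 44*r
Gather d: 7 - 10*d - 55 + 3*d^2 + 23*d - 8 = 3*d^2 + 13*d - 56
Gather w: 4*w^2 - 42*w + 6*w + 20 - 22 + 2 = 4*w^2 - 36*w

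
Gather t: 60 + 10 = 70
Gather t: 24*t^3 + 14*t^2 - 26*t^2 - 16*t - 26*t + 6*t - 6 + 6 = 24*t^3 - 12*t^2 - 36*t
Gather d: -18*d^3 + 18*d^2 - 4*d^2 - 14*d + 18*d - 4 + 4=-18*d^3 + 14*d^2 + 4*d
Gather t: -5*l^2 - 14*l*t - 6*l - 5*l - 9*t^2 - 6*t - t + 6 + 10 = -5*l^2 - 11*l - 9*t^2 + t*(-14*l - 7) + 16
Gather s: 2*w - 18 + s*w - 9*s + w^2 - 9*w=s*(w - 9) + w^2 - 7*w - 18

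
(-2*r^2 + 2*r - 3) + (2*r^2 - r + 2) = r - 1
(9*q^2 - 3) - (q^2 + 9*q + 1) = 8*q^2 - 9*q - 4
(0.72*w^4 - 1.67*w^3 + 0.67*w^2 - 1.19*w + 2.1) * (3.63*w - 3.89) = 2.6136*w^5 - 8.8629*w^4 + 8.9284*w^3 - 6.926*w^2 + 12.2521*w - 8.169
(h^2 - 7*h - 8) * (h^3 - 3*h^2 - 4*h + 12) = h^5 - 10*h^4 + 9*h^3 + 64*h^2 - 52*h - 96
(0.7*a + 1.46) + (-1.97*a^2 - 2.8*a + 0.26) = -1.97*a^2 - 2.1*a + 1.72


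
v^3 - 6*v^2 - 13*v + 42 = (v - 7)*(v - 2)*(v + 3)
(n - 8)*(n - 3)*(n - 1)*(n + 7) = n^4 - 5*n^3 - 49*n^2 + 221*n - 168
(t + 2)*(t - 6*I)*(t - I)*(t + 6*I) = t^4 + 2*t^3 - I*t^3 + 36*t^2 - 2*I*t^2 + 72*t - 36*I*t - 72*I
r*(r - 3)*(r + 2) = r^3 - r^2 - 6*r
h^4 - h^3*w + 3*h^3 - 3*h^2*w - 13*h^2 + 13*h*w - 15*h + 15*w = (h - 3)*(h + 1)*(h + 5)*(h - w)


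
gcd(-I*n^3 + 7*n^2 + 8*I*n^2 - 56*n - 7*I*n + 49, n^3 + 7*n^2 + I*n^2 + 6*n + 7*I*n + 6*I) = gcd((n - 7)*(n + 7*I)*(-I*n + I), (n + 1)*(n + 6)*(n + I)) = 1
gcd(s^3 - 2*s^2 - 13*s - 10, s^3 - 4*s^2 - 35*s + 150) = s - 5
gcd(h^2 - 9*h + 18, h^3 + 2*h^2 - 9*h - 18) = h - 3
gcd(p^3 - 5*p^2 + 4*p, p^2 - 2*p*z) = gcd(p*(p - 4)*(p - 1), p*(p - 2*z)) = p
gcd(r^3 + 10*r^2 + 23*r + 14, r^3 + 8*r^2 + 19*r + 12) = r + 1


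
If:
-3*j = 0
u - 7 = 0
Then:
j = 0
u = 7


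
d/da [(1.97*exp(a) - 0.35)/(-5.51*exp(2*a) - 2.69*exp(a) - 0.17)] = (10.8547*exp(2*a) - 3.857*exp(a) - 1.2764)*exp(a)/(30.3601*exp(4*a) + 29.6438*exp(3*a) + 9.1095*exp(2*a) + 0.9146*exp(a) + 0.0289)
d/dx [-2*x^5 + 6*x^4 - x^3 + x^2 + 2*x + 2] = -10*x^4 + 24*x^3 - 3*x^2 + 2*x + 2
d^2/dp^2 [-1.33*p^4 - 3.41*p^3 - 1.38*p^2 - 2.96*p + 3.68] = -15.96*p^2 - 20.46*p - 2.76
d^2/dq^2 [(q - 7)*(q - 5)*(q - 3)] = 6*q - 30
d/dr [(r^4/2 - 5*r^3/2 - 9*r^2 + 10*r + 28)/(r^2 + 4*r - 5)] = (2*r^5 + 7*r^4 - 60*r^3 - 17*r^2 + 68*r - 324)/(2*(r^4 + 8*r^3 + 6*r^2 - 40*r + 25))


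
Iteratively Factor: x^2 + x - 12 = (x + 4)*(x - 3)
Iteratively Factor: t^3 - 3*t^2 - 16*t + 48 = (t + 4)*(t^2 - 7*t + 12) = (t - 4)*(t + 4)*(t - 3)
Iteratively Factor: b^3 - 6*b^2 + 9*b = (b - 3)*(b^2 - 3*b) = (b - 3)^2*(b)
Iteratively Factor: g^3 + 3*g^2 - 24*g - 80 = (g + 4)*(g^2 - g - 20) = (g - 5)*(g + 4)*(g + 4)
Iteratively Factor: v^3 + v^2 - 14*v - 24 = (v + 3)*(v^2 - 2*v - 8) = (v - 4)*(v + 3)*(v + 2)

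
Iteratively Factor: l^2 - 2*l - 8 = (l - 4)*(l + 2)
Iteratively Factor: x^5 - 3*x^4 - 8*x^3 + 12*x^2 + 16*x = (x - 4)*(x^4 + x^3 - 4*x^2 - 4*x) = (x - 4)*(x - 2)*(x^3 + 3*x^2 + 2*x) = (x - 4)*(x - 2)*(x + 2)*(x^2 + x) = (x - 4)*(x - 2)*(x + 1)*(x + 2)*(x)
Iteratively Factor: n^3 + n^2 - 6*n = (n)*(n^2 + n - 6) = n*(n + 3)*(n - 2)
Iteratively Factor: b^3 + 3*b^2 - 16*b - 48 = (b - 4)*(b^2 + 7*b + 12) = (b - 4)*(b + 3)*(b + 4)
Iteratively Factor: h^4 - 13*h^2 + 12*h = (h + 4)*(h^3 - 4*h^2 + 3*h) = (h - 1)*(h + 4)*(h^2 - 3*h) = h*(h - 1)*(h + 4)*(h - 3)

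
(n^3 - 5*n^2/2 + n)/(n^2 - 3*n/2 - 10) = n*(-2*n^2 + 5*n - 2)/(-2*n^2 + 3*n + 20)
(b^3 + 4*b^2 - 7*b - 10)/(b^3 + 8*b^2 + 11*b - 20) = (b^2 - b - 2)/(b^2 + 3*b - 4)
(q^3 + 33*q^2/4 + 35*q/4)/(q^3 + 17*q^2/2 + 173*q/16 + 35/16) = 4*q/(4*q + 1)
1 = 1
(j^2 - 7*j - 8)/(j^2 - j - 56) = (j + 1)/(j + 7)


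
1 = 1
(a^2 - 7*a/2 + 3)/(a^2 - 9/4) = 2*(a - 2)/(2*a + 3)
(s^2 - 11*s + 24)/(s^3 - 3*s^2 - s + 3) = (s - 8)/(s^2 - 1)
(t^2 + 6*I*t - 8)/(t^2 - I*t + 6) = (t + 4*I)/(t - 3*I)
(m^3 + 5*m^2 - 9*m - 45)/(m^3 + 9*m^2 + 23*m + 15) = (m - 3)/(m + 1)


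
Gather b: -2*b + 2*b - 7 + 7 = 0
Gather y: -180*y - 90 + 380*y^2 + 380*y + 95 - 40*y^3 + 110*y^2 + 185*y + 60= -40*y^3 + 490*y^2 + 385*y + 65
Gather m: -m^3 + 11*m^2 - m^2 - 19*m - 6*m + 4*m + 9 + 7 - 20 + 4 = -m^3 + 10*m^2 - 21*m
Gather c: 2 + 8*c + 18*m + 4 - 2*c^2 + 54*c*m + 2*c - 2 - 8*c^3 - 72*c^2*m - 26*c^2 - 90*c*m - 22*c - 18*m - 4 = -8*c^3 + c^2*(-72*m - 28) + c*(-36*m - 12)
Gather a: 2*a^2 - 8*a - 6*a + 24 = 2*a^2 - 14*a + 24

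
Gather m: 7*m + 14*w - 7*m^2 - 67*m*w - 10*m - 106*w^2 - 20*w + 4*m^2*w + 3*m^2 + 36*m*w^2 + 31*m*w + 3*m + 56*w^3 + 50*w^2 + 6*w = m^2*(4*w - 4) + m*(36*w^2 - 36*w) + 56*w^3 - 56*w^2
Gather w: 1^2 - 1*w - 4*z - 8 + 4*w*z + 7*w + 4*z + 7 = w*(4*z + 6)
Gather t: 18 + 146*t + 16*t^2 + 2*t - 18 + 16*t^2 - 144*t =32*t^2 + 4*t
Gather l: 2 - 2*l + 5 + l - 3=4 - l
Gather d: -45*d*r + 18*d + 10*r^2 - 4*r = d*(18 - 45*r) + 10*r^2 - 4*r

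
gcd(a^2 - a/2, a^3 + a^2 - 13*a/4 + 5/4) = a - 1/2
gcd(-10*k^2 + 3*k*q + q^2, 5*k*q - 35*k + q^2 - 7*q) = 5*k + q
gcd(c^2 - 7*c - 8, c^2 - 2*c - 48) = c - 8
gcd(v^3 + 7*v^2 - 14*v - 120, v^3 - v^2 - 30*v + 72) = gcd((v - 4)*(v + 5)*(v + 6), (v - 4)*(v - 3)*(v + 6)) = v^2 + 2*v - 24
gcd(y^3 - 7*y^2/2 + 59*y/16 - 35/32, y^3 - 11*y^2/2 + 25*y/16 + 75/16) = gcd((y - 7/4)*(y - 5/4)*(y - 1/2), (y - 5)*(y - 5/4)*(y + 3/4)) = y - 5/4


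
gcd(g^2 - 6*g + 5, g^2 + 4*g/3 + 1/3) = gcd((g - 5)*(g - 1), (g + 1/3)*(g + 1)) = 1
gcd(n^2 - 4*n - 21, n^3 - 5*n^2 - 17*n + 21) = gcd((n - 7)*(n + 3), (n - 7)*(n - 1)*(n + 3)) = n^2 - 4*n - 21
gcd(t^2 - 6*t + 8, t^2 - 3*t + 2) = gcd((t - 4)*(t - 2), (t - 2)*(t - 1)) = t - 2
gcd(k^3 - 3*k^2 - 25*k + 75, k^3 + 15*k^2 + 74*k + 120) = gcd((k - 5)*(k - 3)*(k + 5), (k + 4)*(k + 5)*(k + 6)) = k + 5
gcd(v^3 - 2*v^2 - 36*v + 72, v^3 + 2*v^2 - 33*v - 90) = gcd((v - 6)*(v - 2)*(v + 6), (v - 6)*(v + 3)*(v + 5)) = v - 6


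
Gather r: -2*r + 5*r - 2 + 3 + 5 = 3*r + 6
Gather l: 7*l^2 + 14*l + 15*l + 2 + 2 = 7*l^2 + 29*l + 4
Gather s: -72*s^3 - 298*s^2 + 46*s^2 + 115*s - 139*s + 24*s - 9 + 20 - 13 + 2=-72*s^3 - 252*s^2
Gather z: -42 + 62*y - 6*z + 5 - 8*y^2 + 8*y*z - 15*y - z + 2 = -8*y^2 + 47*y + z*(8*y - 7) - 35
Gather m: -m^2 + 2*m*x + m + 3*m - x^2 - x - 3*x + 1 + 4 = -m^2 + m*(2*x + 4) - x^2 - 4*x + 5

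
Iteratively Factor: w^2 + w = (w + 1)*(w)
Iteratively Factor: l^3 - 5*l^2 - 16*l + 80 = (l - 4)*(l^2 - l - 20) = (l - 5)*(l - 4)*(l + 4)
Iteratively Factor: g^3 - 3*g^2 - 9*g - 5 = (g - 5)*(g^2 + 2*g + 1) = (g - 5)*(g + 1)*(g + 1)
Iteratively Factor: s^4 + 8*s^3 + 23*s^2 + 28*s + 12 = (s + 3)*(s^3 + 5*s^2 + 8*s + 4) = (s + 1)*(s + 3)*(s^2 + 4*s + 4) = (s + 1)*(s + 2)*(s + 3)*(s + 2)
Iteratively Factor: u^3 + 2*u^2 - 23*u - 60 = (u + 3)*(u^2 - u - 20) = (u + 3)*(u + 4)*(u - 5)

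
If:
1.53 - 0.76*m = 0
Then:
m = 2.01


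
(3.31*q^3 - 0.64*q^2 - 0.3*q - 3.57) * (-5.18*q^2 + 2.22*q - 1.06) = -17.1458*q^5 + 10.6634*q^4 - 3.3754*q^3 + 18.505*q^2 - 7.6074*q + 3.7842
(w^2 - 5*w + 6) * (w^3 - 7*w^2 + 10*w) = w^5 - 12*w^4 + 51*w^3 - 92*w^2 + 60*w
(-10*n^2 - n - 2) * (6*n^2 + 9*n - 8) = -60*n^4 - 96*n^3 + 59*n^2 - 10*n + 16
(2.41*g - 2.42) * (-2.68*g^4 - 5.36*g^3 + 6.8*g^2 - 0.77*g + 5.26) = -6.4588*g^5 - 6.432*g^4 + 29.3592*g^3 - 18.3117*g^2 + 14.54*g - 12.7292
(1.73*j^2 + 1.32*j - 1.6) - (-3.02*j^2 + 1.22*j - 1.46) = 4.75*j^2 + 0.1*j - 0.14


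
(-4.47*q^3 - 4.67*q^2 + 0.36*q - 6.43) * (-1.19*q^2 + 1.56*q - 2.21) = 5.3193*q^5 - 1.4159*q^4 + 2.1651*q^3 + 18.534*q^2 - 10.8264*q + 14.2103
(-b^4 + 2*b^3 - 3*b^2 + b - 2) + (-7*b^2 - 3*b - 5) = -b^4 + 2*b^3 - 10*b^2 - 2*b - 7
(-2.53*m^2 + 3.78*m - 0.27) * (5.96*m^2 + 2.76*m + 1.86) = -15.0788*m^4 + 15.546*m^3 + 4.1178*m^2 + 6.2856*m - 0.5022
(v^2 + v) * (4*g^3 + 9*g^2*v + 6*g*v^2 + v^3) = 4*g^3*v^2 + 4*g^3*v + 9*g^2*v^3 + 9*g^2*v^2 + 6*g*v^4 + 6*g*v^3 + v^5 + v^4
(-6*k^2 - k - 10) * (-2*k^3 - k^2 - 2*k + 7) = 12*k^5 + 8*k^4 + 33*k^3 - 30*k^2 + 13*k - 70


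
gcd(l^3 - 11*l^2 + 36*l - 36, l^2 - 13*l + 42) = l - 6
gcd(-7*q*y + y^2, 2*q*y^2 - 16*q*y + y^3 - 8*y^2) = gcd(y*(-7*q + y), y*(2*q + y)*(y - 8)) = y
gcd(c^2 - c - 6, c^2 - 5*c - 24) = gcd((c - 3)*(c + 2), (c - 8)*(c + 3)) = 1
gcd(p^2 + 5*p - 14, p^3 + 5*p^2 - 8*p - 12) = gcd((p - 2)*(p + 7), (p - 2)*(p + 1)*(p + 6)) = p - 2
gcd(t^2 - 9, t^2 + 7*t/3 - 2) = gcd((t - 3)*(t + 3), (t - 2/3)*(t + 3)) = t + 3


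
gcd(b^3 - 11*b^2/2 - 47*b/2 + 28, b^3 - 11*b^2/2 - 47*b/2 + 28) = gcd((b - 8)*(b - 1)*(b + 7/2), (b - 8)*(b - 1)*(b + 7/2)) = b^3 - 11*b^2/2 - 47*b/2 + 28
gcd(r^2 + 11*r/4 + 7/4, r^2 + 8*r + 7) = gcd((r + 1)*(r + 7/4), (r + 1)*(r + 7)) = r + 1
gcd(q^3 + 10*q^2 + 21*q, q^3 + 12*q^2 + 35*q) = q^2 + 7*q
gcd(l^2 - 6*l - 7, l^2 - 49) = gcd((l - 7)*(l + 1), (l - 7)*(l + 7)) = l - 7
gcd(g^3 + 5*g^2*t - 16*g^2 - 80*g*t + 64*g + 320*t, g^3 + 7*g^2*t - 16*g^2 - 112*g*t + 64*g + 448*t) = g^2 - 16*g + 64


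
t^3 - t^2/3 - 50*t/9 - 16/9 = (t - 8/3)*(t + 1/3)*(t + 2)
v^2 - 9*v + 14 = (v - 7)*(v - 2)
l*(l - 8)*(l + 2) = l^3 - 6*l^2 - 16*l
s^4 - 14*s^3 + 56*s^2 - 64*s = s*(s - 8)*(s - 4)*(s - 2)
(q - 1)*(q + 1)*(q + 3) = q^3 + 3*q^2 - q - 3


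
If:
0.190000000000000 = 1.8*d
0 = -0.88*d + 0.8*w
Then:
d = 0.11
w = 0.12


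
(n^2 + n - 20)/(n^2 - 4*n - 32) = (-n^2 - n + 20)/(-n^2 + 4*n + 32)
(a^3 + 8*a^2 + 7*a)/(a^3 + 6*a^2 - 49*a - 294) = a*(a + 1)/(a^2 - a - 42)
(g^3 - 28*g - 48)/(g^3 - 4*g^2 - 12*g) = (g + 4)/g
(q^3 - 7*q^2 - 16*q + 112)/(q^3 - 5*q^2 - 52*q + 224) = (q^2 - 3*q - 28)/(q^2 - q - 56)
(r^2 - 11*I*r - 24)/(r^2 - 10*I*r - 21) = (r - 8*I)/(r - 7*I)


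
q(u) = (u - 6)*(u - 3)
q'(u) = 2*u - 9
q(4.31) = -2.21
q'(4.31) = -0.38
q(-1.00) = 28.00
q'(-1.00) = -11.00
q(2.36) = 2.33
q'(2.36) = -4.28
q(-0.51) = 22.85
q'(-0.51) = -10.02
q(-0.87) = 26.59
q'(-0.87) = -10.74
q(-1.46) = 33.27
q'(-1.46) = -11.92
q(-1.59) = 34.84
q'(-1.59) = -12.18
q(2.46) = 1.91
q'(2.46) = -4.08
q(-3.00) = 54.00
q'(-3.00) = -15.00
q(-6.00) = 108.00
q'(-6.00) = -21.00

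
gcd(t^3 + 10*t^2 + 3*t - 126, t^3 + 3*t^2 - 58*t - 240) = t + 6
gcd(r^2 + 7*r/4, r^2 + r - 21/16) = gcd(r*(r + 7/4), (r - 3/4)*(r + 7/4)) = r + 7/4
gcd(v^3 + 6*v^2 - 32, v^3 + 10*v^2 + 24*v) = v + 4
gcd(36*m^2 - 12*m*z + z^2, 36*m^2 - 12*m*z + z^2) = 36*m^2 - 12*m*z + z^2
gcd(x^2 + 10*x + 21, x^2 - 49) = x + 7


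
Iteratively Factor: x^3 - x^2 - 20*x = (x - 5)*(x^2 + 4*x) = (x - 5)*(x + 4)*(x)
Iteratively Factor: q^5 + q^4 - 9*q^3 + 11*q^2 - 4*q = (q - 1)*(q^4 + 2*q^3 - 7*q^2 + 4*q) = (q - 1)*(q + 4)*(q^3 - 2*q^2 + q) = (q - 1)^2*(q + 4)*(q^2 - q) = q*(q - 1)^2*(q + 4)*(q - 1)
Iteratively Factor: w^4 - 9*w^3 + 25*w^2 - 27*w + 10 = (w - 2)*(w^3 - 7*w^2 + 11*w - 5) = (w - 2)*(w - 1)*(w^2 - 6*w + 5) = (w - 5)*(w - 2)*(w - 1)*(w - 1)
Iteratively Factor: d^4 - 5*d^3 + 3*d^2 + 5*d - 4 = (d + 1)*(d^3 - 6*d^2 + 9*d - 4) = (d - 1)*(d + 1)*(d^2 - 5*d + 4) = (d - 4)*(d - 1)*(d + 1)*(d - 1)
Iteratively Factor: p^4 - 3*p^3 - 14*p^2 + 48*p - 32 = (p - 1)*(p^3 - 2*p^2 - 16*p + 32) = (p - 2)*(p - 1)*(p^2 - 16) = (p - 2)*(p - 1)*(p + 4)*(p - 4)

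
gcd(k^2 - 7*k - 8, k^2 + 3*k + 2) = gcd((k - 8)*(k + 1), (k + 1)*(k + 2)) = k + 1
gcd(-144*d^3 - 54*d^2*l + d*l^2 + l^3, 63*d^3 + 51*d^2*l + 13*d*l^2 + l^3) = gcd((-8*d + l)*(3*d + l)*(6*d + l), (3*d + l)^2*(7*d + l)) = 3*d + l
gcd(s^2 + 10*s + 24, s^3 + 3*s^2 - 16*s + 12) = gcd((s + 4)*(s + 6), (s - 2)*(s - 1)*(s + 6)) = s + 6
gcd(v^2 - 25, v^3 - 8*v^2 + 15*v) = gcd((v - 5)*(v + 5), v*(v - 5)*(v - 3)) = v - 5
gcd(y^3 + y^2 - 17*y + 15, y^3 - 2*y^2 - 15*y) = 1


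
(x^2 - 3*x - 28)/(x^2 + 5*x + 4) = (x - 7)/(x + 1)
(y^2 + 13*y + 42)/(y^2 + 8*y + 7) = (y + 6)/(y + 1)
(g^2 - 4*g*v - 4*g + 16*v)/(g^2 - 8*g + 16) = (g - 4*v)/(g - 4)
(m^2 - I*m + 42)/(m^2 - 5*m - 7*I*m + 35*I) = (m + 6*I)/(m - 5)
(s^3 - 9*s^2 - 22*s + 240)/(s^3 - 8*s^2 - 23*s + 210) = (s - 8)/(s - 7)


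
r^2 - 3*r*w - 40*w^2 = (r - 8*w)*(r + 5*w)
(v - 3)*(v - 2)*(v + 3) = v^3 - 2*v^2 - 9*v + 18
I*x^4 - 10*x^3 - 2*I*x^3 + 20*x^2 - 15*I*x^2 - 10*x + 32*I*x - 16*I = (x - 1)*(x + 2*I)*(x + 8*I)*(I*x - I)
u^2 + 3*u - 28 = (u - 4)*(u + 7)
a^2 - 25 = (a - 5)*(a + 5)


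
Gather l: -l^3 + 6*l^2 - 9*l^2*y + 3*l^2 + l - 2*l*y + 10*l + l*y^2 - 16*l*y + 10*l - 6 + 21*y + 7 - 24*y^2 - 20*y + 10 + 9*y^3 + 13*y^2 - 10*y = -l^3 + l^2*(9 - 9*y) + l*(y^2 - 18*y + 21) + 9*y^3 - 11*y^2 - 9*y + 11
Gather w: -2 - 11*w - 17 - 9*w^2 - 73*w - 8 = -9*w^2 - 84*w - 27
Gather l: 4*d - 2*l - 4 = 4*d - 2*l - 4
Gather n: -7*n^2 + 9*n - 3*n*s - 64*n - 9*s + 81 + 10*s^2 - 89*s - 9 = -7*n^2 + n*(-3*s - 55) + 10*s^2 - 98*s + 72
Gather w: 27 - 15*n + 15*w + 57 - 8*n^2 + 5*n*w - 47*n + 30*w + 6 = -8*n^2 - 62*n + w*(5*n + 45) + 90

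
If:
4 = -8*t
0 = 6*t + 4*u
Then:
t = -1/2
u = 3/4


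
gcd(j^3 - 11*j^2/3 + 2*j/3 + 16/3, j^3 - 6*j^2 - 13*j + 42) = j - 2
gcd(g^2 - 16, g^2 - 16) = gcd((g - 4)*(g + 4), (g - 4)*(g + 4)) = g^2 - 16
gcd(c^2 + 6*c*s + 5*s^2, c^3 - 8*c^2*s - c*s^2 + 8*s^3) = c + s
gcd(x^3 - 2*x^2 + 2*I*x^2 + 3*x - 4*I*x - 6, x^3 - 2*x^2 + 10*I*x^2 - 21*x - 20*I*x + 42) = x^2 + x*(-2 + 3*I) - 6*I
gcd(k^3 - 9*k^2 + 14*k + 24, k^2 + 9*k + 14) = 1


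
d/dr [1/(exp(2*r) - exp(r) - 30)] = (1 - 2*exp(r))*exp(r)/(-exp(2*r) + exp(r) + 30)^2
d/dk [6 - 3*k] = -3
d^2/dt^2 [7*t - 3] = 0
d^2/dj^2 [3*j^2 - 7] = 6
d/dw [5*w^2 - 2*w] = 10*w - 2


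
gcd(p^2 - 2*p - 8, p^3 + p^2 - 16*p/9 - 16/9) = 1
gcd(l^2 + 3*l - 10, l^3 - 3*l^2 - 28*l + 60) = l^2 + 3*l - 10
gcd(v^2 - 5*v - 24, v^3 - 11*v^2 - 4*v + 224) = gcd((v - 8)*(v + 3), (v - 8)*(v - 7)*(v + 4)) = v - 8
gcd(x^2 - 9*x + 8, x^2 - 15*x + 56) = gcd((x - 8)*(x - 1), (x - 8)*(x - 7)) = x - 8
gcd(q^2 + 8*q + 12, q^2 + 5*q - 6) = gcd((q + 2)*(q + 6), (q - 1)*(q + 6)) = q + 6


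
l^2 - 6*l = l*(l - 6)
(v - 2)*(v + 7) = v^2 + 5*v - 14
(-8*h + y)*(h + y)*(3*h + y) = -24*h^3 - 29*h^2*y - 4*h*y^2 + y^3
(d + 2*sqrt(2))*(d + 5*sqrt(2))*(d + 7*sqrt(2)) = d^3 + 14*sqrt(2)*d^2 + 118*d + 140*sqrt(2)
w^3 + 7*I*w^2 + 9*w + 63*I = (w - 3*I)*(w + 3*I)*(w + 7*I)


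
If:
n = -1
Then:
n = -1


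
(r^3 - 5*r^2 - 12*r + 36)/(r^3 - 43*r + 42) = (r^2 + r - 6)/(r^2 + 6*r - 7)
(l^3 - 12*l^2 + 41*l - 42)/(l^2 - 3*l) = l - 9 + 14/l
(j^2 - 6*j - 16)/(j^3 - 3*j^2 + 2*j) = (j^2 - 6*j - 16)/(j*(j^2 - 3*j + 2))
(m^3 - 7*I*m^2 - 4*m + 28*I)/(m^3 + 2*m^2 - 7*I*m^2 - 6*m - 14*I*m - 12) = (m^2 - m*(2 + 7*I) + 14*I)/(m^2 - 7*I*m - 6)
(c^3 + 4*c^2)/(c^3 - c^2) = (c + 4)/(c - 1)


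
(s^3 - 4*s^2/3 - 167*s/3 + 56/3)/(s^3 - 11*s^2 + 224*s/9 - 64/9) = 3*(s + 7)/(3*s - 8)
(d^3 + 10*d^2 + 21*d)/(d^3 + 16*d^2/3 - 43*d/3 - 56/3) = 3*d*(d + 3)/(3*d^2 - 5*d - 8)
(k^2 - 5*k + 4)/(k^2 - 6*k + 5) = (k - 4)/(k - 5)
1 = 1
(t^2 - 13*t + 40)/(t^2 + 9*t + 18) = (t^2 - 13*t + 40)/(t^2 + 9*t + 18)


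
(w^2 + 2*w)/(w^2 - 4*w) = (w + 2)/(w - 4)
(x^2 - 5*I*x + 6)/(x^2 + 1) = (x - 6*I)/(x - I)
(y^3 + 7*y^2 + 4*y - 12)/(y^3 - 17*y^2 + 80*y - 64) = (y^2 + 8*y + 12)/(y^2 - 16*y + 64)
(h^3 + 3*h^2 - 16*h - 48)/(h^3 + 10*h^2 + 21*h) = (h^2 - 16)/(h*(h + 7))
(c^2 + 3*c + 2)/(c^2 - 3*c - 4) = (c + 2)/(c - 4)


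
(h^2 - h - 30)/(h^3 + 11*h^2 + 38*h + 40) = (h - 6)/(h^2 + 6*h + 8)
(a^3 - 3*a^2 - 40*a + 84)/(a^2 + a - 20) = (a^3 - 3*a^2 - 40*a + 84)/(a^2 + a - 20)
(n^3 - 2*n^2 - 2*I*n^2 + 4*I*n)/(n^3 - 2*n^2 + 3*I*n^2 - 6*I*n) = (n - 2*I)/(n + 3*I)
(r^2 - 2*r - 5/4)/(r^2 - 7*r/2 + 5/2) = (r + 1/2)/(r - 1)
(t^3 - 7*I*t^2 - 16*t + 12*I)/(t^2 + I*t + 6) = (t^2 - 5*I*t - 6)/(t + 3*I)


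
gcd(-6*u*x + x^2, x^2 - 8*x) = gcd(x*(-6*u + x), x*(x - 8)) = x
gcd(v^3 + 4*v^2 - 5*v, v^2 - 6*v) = v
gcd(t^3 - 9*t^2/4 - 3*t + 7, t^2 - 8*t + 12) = t - 2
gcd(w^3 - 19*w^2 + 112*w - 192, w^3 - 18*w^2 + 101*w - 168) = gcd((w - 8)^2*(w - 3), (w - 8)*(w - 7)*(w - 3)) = w^2 - 11*w + 24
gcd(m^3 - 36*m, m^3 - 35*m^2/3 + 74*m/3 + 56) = m - 6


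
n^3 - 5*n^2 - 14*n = n*(n - 7)*(n + 2)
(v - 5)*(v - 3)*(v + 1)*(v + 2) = v^4 - 5*v^3 - 7*v^2 + 29*v + 30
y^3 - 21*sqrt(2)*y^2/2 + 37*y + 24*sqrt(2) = (y - 8*sqrt(2))*(y - 3*sqrt(2))*(y + sqrt(2)/2)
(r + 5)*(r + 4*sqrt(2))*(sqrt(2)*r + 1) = sqrt(2)*r^3 + 5*sqrt(2)*r^2 + 9*r^2 + 4*sqrt(2)*r + 45*r + 20*sqrt(2)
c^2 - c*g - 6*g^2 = (c - 3*g)*(c + 2*g)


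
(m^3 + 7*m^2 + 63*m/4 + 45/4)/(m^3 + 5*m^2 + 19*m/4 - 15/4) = (2*m + 3)/(2*m - 1)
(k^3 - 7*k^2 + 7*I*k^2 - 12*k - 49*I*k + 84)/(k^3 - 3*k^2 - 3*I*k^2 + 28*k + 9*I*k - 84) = (k^2 + k*(-7 + 3*I) - 21*I)/(k^2 - k*(3 + 7*I) + 21*I)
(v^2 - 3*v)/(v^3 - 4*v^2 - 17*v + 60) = v/(v^2 - v - 20)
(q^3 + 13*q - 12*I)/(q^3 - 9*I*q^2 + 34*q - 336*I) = (q^3 + 13*q - 12*I)/(q^3 - 9*I*q^2 + 34*q - 336*I)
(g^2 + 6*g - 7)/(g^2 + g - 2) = (g + 7)/(g + 2)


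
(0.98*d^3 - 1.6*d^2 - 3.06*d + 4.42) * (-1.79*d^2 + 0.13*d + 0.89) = -1.7542*d^5 + 2.9914*d^4 + 6.1416*d^3 - 9.7336*d^2 - 2.1488*d + 3.9338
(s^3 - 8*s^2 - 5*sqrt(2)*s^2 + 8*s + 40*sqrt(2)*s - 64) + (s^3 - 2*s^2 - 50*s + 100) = 2*s^3 - 10*s^2 - 5*sqrt(2)*s^2 - 42*s + 40*sqrt(2)*s + 36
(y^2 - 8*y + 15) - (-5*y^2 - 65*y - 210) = 6*y^2 + 57*y + 225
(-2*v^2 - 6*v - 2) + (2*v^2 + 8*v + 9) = 2*v + 7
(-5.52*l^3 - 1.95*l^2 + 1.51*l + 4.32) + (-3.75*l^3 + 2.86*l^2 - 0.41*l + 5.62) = -9.27*l^3 + 0.91*l^2 + 1.1*l + 9.94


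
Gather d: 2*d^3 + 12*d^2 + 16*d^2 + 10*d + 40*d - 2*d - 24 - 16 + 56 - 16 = 2*d^3 + 28*d^2 + 48*d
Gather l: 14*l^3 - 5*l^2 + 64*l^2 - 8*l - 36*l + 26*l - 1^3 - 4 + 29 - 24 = 14*l^3 + 59*l^2 - 18*l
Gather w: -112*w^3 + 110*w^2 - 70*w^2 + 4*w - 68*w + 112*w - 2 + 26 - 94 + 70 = -112*w^3 + 40*w^2 + 48*w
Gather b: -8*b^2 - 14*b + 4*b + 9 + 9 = -8*b^2 - 10*b + 18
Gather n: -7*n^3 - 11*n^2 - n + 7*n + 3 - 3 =-7*n^3 - 11*n^2 + 6*n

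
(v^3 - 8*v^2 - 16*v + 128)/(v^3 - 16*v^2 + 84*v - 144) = (v^2 - 4*v - 32)/(v^2 - 12*v + 36)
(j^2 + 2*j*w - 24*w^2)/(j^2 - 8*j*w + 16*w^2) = (-j - 6*w)/(-j + 4*w)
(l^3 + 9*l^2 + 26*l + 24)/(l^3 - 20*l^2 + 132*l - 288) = (l^3 + 9*l^2 + 26*l + 24)/(l^3 - 20*l^2 + 132*l - 288)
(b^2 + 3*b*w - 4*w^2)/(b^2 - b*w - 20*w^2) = (-b + w)/(-b + 5*w)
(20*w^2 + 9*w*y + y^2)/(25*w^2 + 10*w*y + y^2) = (4*w + y)/(5*w + y)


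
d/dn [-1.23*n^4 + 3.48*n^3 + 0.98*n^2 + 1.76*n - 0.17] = -4.92*n^3 + 10.44*n^2 + 1.96*n + 1.76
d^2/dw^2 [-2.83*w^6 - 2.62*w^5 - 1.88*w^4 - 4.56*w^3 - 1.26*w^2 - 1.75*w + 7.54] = -84.9*w^4 - 52.4*w^3 - 22.56*w^2 - 27.36*w - 2.52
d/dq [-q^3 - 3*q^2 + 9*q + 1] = -3*q^2 - 6*q + 9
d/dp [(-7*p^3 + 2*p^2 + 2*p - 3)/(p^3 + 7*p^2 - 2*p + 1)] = (-51*p^4 + 24*p^3 - 30*p^2 + 46*p - 4)/(p^6 + 14*p^5 + 45*p^4 - 26*p^3 + 18*p^2 - 4*p + 1)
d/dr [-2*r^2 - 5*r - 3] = -4*r - 5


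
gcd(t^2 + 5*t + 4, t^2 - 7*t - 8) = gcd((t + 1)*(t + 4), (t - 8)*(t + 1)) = t + 1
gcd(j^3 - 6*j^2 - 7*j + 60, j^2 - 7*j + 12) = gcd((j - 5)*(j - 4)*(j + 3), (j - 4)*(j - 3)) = j - 4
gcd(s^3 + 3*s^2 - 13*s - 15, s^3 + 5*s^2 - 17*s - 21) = s^2 - 2*s - 3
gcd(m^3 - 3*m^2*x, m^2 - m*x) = m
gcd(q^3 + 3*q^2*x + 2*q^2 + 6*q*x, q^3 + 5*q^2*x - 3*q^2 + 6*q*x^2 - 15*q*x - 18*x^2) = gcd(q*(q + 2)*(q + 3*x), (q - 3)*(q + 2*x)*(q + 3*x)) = q + 3*x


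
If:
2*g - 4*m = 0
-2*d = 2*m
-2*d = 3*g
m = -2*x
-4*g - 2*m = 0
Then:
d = 0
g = 0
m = 0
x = 0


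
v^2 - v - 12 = (v - 4)*(v + 3)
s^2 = s^2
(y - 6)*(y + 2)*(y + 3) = y^3 - y^2 - 24*y - 36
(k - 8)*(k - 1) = k^2 - 9*k + 8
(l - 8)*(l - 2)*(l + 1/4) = l^3 - 39*l^2/4 + 27*l/2 + 4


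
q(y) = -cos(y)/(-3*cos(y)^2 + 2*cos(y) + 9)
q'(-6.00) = 0.05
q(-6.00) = -0.12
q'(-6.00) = 0.05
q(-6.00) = -0.12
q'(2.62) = 0.22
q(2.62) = 0.17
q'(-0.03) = -0.01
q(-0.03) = -0.12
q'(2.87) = 0.17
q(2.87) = 0.22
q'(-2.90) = -0.16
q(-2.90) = 0.23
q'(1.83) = 0.13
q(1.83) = 0.03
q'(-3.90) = 0.20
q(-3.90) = 0.12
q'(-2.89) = -0.16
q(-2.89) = 0.23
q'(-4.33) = 0.14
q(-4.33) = 0.05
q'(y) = -(-6*sin(y)*cos(y) + 2*sin(y))*cos(y)/(-3*cos(y)^2 + 2*cos(y) + 9)^2 + sin(y)/(-3*cos(y)^2 + 2*cos(y) + 9)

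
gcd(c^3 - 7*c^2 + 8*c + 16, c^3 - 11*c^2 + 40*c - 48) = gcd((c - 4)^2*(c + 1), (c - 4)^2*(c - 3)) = c^2 - 8*c + 16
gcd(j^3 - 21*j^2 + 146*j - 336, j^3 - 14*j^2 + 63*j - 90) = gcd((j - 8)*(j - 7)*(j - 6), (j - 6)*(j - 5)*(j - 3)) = j - 6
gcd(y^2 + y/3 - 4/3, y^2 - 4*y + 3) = y - 1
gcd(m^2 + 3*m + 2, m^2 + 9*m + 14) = m + 2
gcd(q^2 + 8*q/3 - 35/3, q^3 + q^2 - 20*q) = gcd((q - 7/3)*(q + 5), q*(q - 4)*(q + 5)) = q + 5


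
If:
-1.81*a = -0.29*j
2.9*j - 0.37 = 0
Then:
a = 0.02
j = 0.13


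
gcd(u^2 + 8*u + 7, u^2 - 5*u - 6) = u + 1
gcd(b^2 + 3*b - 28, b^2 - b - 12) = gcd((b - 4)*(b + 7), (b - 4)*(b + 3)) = b - 4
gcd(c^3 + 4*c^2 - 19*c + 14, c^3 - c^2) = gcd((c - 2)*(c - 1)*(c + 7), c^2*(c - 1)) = c - 1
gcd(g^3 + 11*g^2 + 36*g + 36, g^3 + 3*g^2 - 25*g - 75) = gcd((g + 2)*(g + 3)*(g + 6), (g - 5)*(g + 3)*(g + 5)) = g + 3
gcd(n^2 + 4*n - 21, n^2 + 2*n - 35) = n + 7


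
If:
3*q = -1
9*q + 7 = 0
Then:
No Solution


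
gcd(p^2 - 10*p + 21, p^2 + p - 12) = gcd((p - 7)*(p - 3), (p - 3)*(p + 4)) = p - 3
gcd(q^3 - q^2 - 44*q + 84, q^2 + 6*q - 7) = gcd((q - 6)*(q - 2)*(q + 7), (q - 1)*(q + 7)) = q + 7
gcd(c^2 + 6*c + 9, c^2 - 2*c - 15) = c + 3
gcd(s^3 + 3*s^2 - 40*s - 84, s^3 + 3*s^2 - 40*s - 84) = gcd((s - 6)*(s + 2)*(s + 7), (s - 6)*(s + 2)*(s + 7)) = s^3 + 3*s^2 - 40*s - 84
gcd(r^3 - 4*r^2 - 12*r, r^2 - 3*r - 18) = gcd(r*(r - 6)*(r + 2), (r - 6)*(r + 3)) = r - 6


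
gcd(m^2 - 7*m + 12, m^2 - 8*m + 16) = m - 4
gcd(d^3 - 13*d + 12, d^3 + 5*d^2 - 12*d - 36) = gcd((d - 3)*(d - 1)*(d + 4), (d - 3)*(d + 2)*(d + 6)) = d - 3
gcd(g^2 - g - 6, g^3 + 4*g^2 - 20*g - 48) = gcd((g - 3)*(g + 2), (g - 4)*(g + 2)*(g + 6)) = g + 2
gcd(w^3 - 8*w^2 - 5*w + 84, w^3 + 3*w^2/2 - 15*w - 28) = w - 4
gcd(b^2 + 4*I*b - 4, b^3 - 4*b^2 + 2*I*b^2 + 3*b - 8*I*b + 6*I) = b + 2*I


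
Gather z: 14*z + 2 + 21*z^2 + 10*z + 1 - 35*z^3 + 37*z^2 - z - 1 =-35*z^3 + 58*z^2 + 23*z + 2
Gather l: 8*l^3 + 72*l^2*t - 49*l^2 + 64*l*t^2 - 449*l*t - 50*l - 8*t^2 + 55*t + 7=8*l^3 + l^2*(72*t - 49) + l*(64*t^2 - 449*t - 50) - 8*t^2 + 55*t + 7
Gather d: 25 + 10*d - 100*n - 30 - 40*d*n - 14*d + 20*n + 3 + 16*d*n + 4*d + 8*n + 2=-24*d*n - 72*n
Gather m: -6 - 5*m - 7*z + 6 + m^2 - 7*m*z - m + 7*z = m^2 + m*(-7*z - 6)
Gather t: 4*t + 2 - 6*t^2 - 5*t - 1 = -6*t^2 - t + 1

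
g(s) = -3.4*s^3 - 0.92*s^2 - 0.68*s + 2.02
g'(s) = -10.2*s^2 - 1.84*s - 0.68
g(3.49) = -156.09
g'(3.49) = -131.34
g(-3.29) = 115.38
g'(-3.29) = -105.03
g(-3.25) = 111.23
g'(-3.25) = -102.44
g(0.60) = 0.55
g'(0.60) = -5.46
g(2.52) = -59.95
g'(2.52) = -70.09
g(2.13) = -36.46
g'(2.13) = -50.88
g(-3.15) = 101.30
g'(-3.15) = -96.09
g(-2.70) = 64.07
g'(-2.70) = -70.07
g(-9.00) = 2412.22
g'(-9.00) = -810.32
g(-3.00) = 87.58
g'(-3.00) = -86.96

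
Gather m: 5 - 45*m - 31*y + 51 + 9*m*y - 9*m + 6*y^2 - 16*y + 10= m*(9*y - 54) + 6*y^2 - 47*y + 66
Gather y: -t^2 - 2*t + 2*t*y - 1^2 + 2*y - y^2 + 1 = -t^2 - 2*t - y^2 + y*(2*t + 2)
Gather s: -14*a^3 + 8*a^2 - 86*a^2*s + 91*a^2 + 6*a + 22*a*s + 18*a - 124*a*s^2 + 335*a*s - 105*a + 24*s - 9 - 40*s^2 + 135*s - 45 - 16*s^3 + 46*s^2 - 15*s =-14*a^3 + 99*a^2 - 81*a - 16*s^3 + s^2*(6 - 124*a) + s*(-86*a^2 + 357*a + 144) - 54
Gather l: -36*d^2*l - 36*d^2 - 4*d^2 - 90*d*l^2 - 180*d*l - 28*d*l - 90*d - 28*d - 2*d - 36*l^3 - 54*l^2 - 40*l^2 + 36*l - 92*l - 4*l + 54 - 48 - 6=-40*d^2 - 120*d - 36*l^3 + l^2*(-90*d - 94) + l*(-36*d^2 - 208*d - 60)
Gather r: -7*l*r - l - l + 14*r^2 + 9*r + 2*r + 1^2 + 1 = -2*l + 14*r^2 + r*(11 - 7*l) + 2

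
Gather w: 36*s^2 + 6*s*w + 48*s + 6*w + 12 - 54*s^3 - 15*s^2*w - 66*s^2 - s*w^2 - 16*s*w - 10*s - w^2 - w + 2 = -54*s^3 - 30*s^2 + 38*s + w^2*(-s - 1) + w*(-15*s^2 - 10*s + 5) + 14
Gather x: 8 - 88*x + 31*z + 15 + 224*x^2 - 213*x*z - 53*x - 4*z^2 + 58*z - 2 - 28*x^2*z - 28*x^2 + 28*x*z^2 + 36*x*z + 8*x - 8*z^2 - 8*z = x^2*(196 - 28*z) + x*(28*z^2 - 177*z - 133) - 12*z^2 + 81*z + 21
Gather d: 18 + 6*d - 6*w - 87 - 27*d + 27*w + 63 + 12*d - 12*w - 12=-9*d + 9*w - 18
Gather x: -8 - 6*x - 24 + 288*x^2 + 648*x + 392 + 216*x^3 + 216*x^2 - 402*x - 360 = 216*x^3 + 504*x^2 + 240*x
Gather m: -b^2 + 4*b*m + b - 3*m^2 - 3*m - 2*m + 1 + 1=-b^2 + b - 3*m^2 + m*(4*b - 5) + 2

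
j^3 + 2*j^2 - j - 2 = (j - 1)*(j + 1)*(j + 2)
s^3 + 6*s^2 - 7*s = s*(s - 1)*(s + 7)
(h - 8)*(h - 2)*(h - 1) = h^3 - 11*h^2 + 26*h - 16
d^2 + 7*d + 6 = (d + 1)*(d + 6)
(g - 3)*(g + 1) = g^2 - 2*g - 3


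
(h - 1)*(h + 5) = h^2 + 4*h - 5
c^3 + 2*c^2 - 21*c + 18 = (c - 3)*(c - 1)*(c + 6)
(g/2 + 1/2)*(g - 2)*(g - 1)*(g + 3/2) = g^4/2 - g^3/4 - 2*g^2 + g/4 + 3/2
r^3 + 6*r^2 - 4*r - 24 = (r - 2)*(r + 2)*(r + 6)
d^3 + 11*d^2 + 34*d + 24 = (d + 1)*(d + 4)*(d + 6)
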